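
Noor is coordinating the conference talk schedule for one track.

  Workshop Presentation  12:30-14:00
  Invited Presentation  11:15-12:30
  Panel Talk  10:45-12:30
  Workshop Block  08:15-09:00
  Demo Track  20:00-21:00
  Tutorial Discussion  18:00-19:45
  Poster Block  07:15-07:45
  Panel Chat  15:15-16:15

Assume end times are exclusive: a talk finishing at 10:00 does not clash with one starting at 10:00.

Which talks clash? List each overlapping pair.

Invited Presentation & Panel Talk

Check each pair: they overlap iff neither finishes before the other starts.
Sorted by start: Poster Block, Workshop Block, Panel Talk, Invited Presentation, Workshop Presentation, Panel Chat, Tutorial Discussion, Demo Track.
Workshop Block starts after Poster Block ends, so Poster Block has no further overlaps.
Panel Talk starts after Workshop Block ends, so Workshop Block has no further overlaps.
Invited Presentation starts before Panel Talk ends → Panel Talk and Invited Presentation overlap.
Workshop Presentation starts exactly when Panel Talk ends (back-to-back, no overlap), so Panel Talk has no further overlaps.
Workshop Presentation starts exactly when Invited Presentation ends (back-to-back, no overlap), so Invited Presentation has no further overlaps.
Panel Chat starts after Workshop Presentation ends, so Workshop Presentation has no further overlaps.
Tutorial Discussion starts after Panel Chat ends, so Panel Chat has no further overlaps.
Demo Track starts after Tutorial Discussion ends.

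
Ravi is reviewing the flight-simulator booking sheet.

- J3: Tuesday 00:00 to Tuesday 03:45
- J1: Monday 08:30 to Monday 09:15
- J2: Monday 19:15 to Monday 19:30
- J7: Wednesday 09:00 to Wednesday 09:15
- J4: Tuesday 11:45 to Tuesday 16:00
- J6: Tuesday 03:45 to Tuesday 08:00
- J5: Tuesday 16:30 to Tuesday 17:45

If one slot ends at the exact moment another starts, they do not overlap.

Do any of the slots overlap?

No

Sorted by start: J1, J2, J3, J6, J4, J5, J7.
J2 starts after J1 ends, so J1 has no further overlaps.
J3 starts after J2 ends, so J2 has no further overlaps.
J6 starts exactly when J3 ends (back-to-back, no overlap), so J3 has no further overlaps.
J4 starts after J6 ends, so J6 has no further overlaps.
J5 starts after J4 ends, so J4 has no further overlaps.
J7 starts after J5 ends.
Every pair is clear; the schedule has no overlaps.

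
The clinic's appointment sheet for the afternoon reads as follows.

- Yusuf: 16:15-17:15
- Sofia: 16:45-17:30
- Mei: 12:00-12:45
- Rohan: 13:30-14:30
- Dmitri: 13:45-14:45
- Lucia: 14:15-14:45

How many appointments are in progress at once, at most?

3

Sweep the timeline, counting +1 at each start and −1 at each end (ends before starts at a tie):
12:00 start Mei → 1
12:45 end Mei → 0
13:30 start Rohan → 1
13:45 start Dmitri → 2
14:15 start Lucia → 3
14:30 end Rohan → 2
14:45 end Dmitri → 1
14:45 end Lucia → 0
16:15 start Yusuf → 1
16:45 start Sofia → 2
17:15 end Yusuf → 1
17:30 end Sofia → 0
Peak is 3, at 14:15 (Dmitri, Lucia, Rohan).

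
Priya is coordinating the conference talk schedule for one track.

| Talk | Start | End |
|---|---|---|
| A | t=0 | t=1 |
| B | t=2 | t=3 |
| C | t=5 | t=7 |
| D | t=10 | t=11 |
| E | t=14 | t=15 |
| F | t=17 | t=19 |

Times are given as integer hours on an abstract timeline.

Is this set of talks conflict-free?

Sorted by start: A, B, C, D, E, F.
B starts after A ends; A is clear from here.
C starts after B ends; B is clear from here.
D starts after C ends; C is clear from here.
E starts after D ends; D is clear from here.
F starts after E ends.
Every pair is clear; the schedule has no overlaps.

Yes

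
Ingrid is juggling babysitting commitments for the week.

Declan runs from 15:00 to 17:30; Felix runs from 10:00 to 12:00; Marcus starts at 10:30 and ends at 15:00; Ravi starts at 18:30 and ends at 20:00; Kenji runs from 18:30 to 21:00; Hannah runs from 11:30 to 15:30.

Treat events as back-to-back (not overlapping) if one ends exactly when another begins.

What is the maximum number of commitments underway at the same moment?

3

Sweep the timeline, counting +1 at each start and −1 at each end (ends before starts at a tie):
10:00 start Felix → 1
10:30 start Marcus → 2
11:30 start Hannah → 3
12:00 end Felix → 2
15:00 end Marcus → 1
15:00 start Declan → 2
15:30 end Hannah → 1
17:30 end Declan → 0
18:30 start Kenji → 1
18:30 start Ravi → 2
20:00 end Ravi → 1
21:00 end Kenji → 0
Peak is 3, at 11:30 (Felix, Hannah, Marcus).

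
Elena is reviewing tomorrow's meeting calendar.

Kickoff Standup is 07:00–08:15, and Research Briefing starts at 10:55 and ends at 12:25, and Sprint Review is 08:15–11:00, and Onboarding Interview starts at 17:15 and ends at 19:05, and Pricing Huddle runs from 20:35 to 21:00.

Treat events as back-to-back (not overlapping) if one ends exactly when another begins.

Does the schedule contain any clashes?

Two intervals overlap when each starts before the other ends.
Sorted by start: Kickoff Standup, Sprint Review, Research Briefing, Onboarding Interview, Pricing Huddle.
Sprint Review starts exactly when Kickoff Standup ends (back-to-back, no overlap) — done with Kickoff Standup.
Research Briefing starts before Sprint Review ends → Sprint Review and Research Briefing overlap.
That's a conflict, so the schedule is not conflict-free.

Yes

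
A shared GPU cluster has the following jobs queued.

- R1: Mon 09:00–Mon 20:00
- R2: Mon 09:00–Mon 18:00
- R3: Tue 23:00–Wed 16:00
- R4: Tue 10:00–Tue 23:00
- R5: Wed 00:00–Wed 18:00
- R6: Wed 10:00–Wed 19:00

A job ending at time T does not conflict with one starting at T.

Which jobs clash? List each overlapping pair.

R1 & R2, R3 & R5, R3 & R6, R5 & R6

Two intervals overlap when each starts before the other ends.
Sorted by start: R1, R2, R4, R3, R5, R6.
R2 starts before R1 ends → R1 and R2 overlap.
R4 starts after R1 ends; R1 is clear from here.
R4 starts after R2 ends; R2 is clear from here.
R3 starts exactly when R4 ends (back-to-back, no overlap); R4 is clear from here.
R5 starts before R3 ends → R3 and R5 overlap.
R6 starts before R3 ends → R3 and R6 overlap.
R6 starts before R5 ends → R5 and R6 overlap.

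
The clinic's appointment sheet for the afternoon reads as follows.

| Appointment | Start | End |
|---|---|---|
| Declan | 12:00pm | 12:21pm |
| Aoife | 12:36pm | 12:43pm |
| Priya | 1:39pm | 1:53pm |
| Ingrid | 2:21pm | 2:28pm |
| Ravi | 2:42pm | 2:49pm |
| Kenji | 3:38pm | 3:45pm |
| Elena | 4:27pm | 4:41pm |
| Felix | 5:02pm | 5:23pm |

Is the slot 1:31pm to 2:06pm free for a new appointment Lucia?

Declan: ends 12:21pm at or before Lucia starts 1:31pm → clear.
Aoife: ends 12:43pm at or before Lucia starts 1:31pm → clear.
Priya: starts 1:39pm before Lucia ends 2:06pm, and ends 1:53pm after Lucia starts 1:31pm → overlap.
Ingrid: starts 2:21pm at or after Lucia ends 2:06pm → clear.
Ravi: starts 2:42pm at or after Lucia ends 2:06pm → clear.
Kenji: starts 3:38pm at or after Lucia ends 2:06pm → clear.
Elena: starts 4:27pm at or after Lucia ends 2:06pm → clear.
Felix: starts 5:02pm at or after Lucia ends 2:06pm → clear.
Lucia overlaps Priya.

No — it overlaps Priya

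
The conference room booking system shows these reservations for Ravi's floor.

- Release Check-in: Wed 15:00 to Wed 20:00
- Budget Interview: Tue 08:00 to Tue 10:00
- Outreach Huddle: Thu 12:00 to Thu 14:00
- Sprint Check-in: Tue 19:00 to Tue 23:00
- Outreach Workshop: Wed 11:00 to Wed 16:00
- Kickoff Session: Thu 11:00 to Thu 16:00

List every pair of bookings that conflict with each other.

Kickoff Session & Outreach Huddle, Outreach Workshop & Release Check-in

Sorted by start: Budget Interview, Sprint Check-in, Outreach Workshop, Release Check-in, Kickoff Session, Outreach Huddle.
Sprint Check-in starts after Budget Interview ends, so Budget Interview has no further overlaps.
Outreach Workshop starts after Sprint Check-in ends, so Sprint Check-in has no further overlaps.
Release Check-in starts before Outreach Workshop ends → Outreach Workshop and Release Check-in overlap.
Kickoff Session starts after Outreach Workshop ends, so Outreach Workshop has no further overlaps.
Kickoff Session starts after Release Check-in ends, so Release Check-in has no further overlaps.
Outreach Huddle starts before Kickoff Session ends → Kickoff Session and Outreach Huddle overlap.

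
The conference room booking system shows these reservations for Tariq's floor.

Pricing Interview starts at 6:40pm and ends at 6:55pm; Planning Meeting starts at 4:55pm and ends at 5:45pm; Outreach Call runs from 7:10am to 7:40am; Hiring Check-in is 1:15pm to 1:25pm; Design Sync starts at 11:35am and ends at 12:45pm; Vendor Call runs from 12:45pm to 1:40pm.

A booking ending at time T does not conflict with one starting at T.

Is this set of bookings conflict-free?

No

Sorted by start: Outreach Call, Design Sync, Vendor Call, Hiring Check-in, Planning Meeting, Pricing Interview.
Design Sync starts after Outreach Call ends, so Outreach Call has no further overlaps.
Vendor Call starts exactly when Design Sync ends (back-to-back, no overlap), so Design Sync has no further overlaps.
Hiring Check-in starts before Vendor Call ends → Vendor Call and Hiring Check-in overlap.
That's a conflict, so the schedule is not conflict-free.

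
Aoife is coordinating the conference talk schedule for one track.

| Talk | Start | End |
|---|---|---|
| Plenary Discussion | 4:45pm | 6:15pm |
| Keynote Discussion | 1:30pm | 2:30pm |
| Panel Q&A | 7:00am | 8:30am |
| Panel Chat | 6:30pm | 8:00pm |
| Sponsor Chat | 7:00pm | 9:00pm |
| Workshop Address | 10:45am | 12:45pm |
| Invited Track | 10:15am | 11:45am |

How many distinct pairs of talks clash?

Sorted by start: Panel Q&A, Invited Track, Workshop Address, Keynote Discussion, Plenary Discussion, Panel Chat, Sponsor Chat.
Invited Track starts after Panel Q&A ends, so nothing later overlaps Panel Q&A either.
Workshop Address starts before Invited Track ends → Invited Track and Workshop Address overlap.
Keynote Discussion starts after Invited Track ends, so nothing later overlaps Invited Track either.
Keynote Discussion starts after Workshop Address ends, so nothing later overlaps Workshop Address either.
Plenary Discussion starts after Keynote Discussion ends, so nothing later overlaps Keynote Discussion either.
Panel Chat starts after Plenary Discussion ends, so nothing later overlaps Plenary Discussion either.
Sponsor Chat starts before Panel Chat ends → Panel Chat and Sponsor Chat overlap.
Overlapping pairs: Invited Track & Workshop Address, Panel Chat & Sponsor Chat — 2 in total.

2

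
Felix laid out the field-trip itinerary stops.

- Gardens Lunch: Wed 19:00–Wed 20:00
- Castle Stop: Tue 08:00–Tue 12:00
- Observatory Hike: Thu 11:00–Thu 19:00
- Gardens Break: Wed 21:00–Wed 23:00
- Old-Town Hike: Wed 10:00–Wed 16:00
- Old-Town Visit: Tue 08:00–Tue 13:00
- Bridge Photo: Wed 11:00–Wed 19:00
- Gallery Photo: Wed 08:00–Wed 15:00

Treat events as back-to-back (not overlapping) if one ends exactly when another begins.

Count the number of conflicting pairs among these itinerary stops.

4

Sorted by start: Castle Stop, Old-Town Visit, Gallery Photo, Old-Town Hike, Bridge Photo, Gardens Lunch, Gardens Break, Observatory Hike.
Old-Town Visit starts before Castle Stop ends → Castle Stop and Old-Town Visit overlap.
Gallery Photo starts after Castle Stop ends, so Castle Stop has no further overlaps.
Gallery Photo starts after Old-Town Visit ends, so Old-Town Visit has no further overlaps.
Old-Town Hike starts before Gallery Photo ends → Gallery Photo and Old-Town Hike overlap.
Bridge Photo starts before Gallery Photo ends → Gallery Photo and Bridge Photo overlap.
Gardens Lunch starts after Gallery Photo ends, so Gallery Photo has no further overlaps.
Bridge Photo starts before Old-Town Hike ends → Old-Town Hike and Bridge Photo overlap.
Gardens Lunch starts after Old-Town Hike ends, so Old-Town Hike has no further overlaps.
Gardens Lunch starts exactly when Bridge Photo ends (back-to-back, no overlap), so Bridge Photo has no further overlaps.
Gardens Break starts after Gardens Lunch ends, so Gardens Lunch has no further overlaps.
Observatory Hike starts after Gardens Break ends.
Overlapping pairs: Bridge Photo & Gallery Photo, Bridge Photo & Old-Town Hike, Castle Stop & Old-Town Visit, Gallery Photo & Old-Town Hike — 4 in total.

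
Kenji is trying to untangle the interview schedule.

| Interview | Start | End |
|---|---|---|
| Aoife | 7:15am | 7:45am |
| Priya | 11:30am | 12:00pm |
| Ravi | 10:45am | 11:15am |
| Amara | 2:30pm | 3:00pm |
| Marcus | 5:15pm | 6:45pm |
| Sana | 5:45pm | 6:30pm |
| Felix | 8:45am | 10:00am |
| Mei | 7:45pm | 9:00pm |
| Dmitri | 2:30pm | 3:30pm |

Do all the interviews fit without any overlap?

Sorted by start: Aoife, Felix, Ravi, Priya, Amara, Dmitri, Marcus, Sana, Mei.
Felix starts after Aoife ends, so nothing later overlaps Aoife either.
Ravi starts after Felix ends, so nothing later overlaps Felix either.
Priya starts after Ravi ends, so nothing later overlaps Ravi either.
Amara starts after Priya ends, so nothing later overlaps Priya either.
Dmitri starts before Amara ends → Amara and Dmitri overlap.
That's a conflict, so the schedule is not conflict-free.

No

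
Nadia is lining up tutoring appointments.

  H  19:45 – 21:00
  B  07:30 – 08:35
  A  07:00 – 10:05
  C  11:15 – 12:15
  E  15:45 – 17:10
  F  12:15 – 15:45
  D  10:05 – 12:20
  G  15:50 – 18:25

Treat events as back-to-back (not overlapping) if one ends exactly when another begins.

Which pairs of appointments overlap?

Check each pair: they overlap iff neither finishes before the other starts.
Sorted by start: A, B, D, C, F, E, G, H.
B starts before A ends → A and B overlap.
D starts exactly when A ends (back-to-back, no overlap); A is clear from here.
D starts after B ends; B is clear from here.
C starts before D ends → D and C overlap.
F starts before D ends → D and F overlap.
E starts after D ends; D is clear from here.
F starts exactly when C ends (back-to-back, no overlap); C is clear from here.
E starts exactly when F ends (back-to-back, no overlap); F is clear from here.
G starts before E ends → E and G overlap.
H starts after E ends.
H starts after G ends.

A & B, C & D, D & F, E & G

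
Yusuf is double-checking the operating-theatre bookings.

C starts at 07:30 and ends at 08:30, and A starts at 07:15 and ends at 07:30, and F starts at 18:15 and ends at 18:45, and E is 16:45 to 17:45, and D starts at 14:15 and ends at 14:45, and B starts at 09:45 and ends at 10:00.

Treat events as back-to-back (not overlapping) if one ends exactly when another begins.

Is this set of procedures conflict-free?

Two intervals overlap when each starts before the other ends.
Sorted by start: A, C, B, D, E, F.
C starts exactly when A ends (back-to-back, no overlap), so A has no further overlaps.
B starts after C ends, so C has no further overlaps.
D starts after B ends, so B has no further overlaps.
E starts after D ends, so D has no further overlaps.
F starts after E ends.
Every pair is clear; the schedule has no overlaps.

Yes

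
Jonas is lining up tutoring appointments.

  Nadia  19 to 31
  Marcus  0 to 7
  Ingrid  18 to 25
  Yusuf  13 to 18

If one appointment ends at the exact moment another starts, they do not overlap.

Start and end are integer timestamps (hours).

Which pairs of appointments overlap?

Ingrid & Nadia

Sorted by start: Marcus, Yusuf, Ingrid, Nadia.
Yusuf starts after Marcus ends, so nothing later overlaps Marcus either.
Ingrid starts exactly when Yusuf ends (back-to-back, no overlap), so nothing later overlaps Yusuf either.
Nadia starts before Ingrid ends → Ingrid and Nadia overlap.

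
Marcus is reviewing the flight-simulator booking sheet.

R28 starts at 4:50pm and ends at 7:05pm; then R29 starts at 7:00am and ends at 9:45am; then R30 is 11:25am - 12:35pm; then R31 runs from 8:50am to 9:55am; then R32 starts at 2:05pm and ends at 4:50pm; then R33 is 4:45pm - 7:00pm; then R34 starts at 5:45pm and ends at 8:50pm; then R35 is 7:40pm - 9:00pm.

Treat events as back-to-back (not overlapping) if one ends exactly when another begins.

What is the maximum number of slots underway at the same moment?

3

Sort all start/end points and keep a running count:
7:00am start R29 → 1
8:50am start R31 → 2
9:45am end R29 → 1
9:55am end R31 → 0
11:25am start R30 → 1
12:35pm end R30 → 0
2:05pm start R32 → 1
4:45pm start R33 → 2
4:50pm end R32 → 1
4:50pm start R28 → 2
5:45pm start R34 → 3
7:00pm end R33 → 2
7:05pm end R28 → 1
7:40pm start R35 → 2
8:50pm end R34 → 1
9:00pm end R35 → 0
Peak is 3, at 5:45pm (R28, R33, R34).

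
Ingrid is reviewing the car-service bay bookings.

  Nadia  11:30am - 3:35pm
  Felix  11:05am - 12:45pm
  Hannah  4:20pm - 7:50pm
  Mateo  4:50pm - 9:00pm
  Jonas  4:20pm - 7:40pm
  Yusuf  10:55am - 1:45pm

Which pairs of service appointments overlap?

Sorted by start: Yusuf, Felix, Nadia, Jonas, Hannah, Mateo.
Felix starts before Yusuf ends → Yusuf and Felix overlap.
Nadia starts before Yusuf ends → Yusuf and Nadia overlap.
Jonas starts after Yusuf ends, so nothing later overlaps Yusuf either.
Nadia starts before Felix ends → Felix and Nadia overlap.
Jonas starts after Felix ends, so nothing later overlaps Felix either.
Jonas starts after Nadia ends, so nothing later overlaps Nadia either.
Hannah starts before Jonas ends → Jonas and Hannah overlap.
Mateo starts before Jonas ends → Jonas and Mateo overlap.
Mateo starts before Hannah ends → Hannah and Mateo overlap.

Felix & Nadia, Felix & Yusuf, Hannah & Jonas, Hannah & Mateo, Jonas & Mateo, Nadia & Yusuf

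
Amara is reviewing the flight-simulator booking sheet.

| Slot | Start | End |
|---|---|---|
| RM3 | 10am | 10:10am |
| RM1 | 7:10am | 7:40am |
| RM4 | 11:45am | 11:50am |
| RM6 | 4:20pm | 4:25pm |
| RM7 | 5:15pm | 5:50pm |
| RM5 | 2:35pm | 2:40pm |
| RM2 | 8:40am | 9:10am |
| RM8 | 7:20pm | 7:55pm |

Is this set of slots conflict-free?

Yes

Sorted by start: RM1, RM2, RM3, RM4, RM5, RM6, RM7, RM8.
RM2 starts after RM1 ends, so nothing later overlaps RM1 either.
RM3 starts after RM2 ends, so nothing later overlaps RM2 either.
RM4 starts after RM3 ends, so nothing later overlaps RM3 either.
RM5 starts after RM4 ends, so nothing later overlaps RM4 either.
RM6 starts after RM5 ends, so nothing later overlaps RM5 either.
RM7 starts after RM6 ends, so nothing later overlaps RM6 either.
RM8 starts after RM7 ends.
Every pair is clear; the schedule has no overlaps.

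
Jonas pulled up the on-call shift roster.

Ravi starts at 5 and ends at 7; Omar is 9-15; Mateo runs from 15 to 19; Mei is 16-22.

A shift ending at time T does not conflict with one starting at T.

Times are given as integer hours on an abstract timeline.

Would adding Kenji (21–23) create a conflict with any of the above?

Ravi: ends 7 at or before Kenji starts 21 → clear.
Omar: ends 15 at or before Kenji starts 21 → clear.
Mateo: ends 19 at or before Kenji starts 21 → clear.
Mei: starts 16 before Kenji ends 23, and ends 22 after Kenji starts 21 → overlap.
Kenji overlaps Mei.

Yes — it overlaps Mei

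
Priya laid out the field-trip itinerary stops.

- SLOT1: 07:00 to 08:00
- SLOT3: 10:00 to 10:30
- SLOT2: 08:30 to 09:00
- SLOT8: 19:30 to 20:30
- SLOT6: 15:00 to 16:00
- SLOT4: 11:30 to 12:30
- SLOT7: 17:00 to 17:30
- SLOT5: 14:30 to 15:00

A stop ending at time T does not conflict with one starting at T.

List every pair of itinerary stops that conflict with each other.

Sorted by start: SLOT1, SLOT2, SLOT3, SLOT4, SLOT5, SLOT6, SLOT7, SLOT8.
SLOT2 starts after SLOT1 ends; SLOT1 is clear from here.
SLOT3 starts after SLOT2 ends; SLOT2 is clear from here.
SLOT4 starts after SLOT3 ends; SLOT3 is clear from here.
SLOT5 starts after SLOT4 ends; SLOT4 is clear from here.
SLOT6 starts exactly when SLOT5 ends (back-to-back, no overlap); SLOT5 is clear from here.
SLOT7 starts after SLOT6 ends; SLOT6 is clear from here.
SLOT8 starts after SLOT7 ends.

no conflicts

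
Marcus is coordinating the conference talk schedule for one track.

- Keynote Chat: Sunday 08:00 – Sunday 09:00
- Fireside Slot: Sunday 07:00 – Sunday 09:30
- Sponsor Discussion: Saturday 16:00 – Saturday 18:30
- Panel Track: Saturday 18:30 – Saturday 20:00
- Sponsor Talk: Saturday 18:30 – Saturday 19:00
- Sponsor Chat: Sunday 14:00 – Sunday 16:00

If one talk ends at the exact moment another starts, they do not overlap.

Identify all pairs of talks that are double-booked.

Sorted by start: Sponsor Discussion, Sponsor Talk, Panel Track, Fireside Slot, Keynote Chat, Sponsor Chat.
Sponsor Talk starts exactly when Sponsor Discussion ends (back-to-back, no overlap) — done with Sponsor Discussion.
Panel Track starts before Sponsor Talk ends → Sponsor Talk and Panel Track overlap.
Fireside Slot starts after Sponsor Talk ends — done with Sponsor Talk.
Fireside Slot starts after Panel Track ends — done with Panel Track.
Keynote Chat starts before Fireside Slot ends → Fireside Slot and Keynote Chat overlap.
Sponsor Chat starts after Fireside Slot ends.
Sponsor Chat starts after Keynote Chat ends.

Fireside Slot & Keynote Chat, Panel Track & Sponsor Talk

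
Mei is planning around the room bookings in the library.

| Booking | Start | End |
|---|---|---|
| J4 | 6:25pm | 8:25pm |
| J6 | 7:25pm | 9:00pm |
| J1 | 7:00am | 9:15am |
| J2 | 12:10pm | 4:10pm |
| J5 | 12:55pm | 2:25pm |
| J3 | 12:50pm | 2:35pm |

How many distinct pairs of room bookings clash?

4

Sorted by start: J1, J2, J3, J5, J4, J6.
J2 starts after J1 ends; J1 is clear from here.
J3 starts before J2 ends → J2 and J3 overlap.
J5 starts before J2 ends → J2 and J5 overlap.
J4 starts after J2 ends; J2 is clear from here.
J5 starts before J3 ends → J3 and J5 overlap.
J4 starts after J3 ends; J3 is clear from here.
J4 starts after J5 ends; J5 is clear from here.
J6 starts before J4 ends → J4 and J6 overlap.
Overlapping pairs: J2 & J3, J2 & J5, J3 & J5, J4 & J6 — 4 in total.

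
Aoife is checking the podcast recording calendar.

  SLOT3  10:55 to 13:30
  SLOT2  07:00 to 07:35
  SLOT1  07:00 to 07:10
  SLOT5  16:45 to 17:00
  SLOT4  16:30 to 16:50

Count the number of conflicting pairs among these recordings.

2

Sorted by start: SLOT1, SLOT2, SLOT3, SLOT4, SLOT5.
SLOT2 starts before SLOT1 ends → SLOT1 and SLOT2 overlap.
SLOT3 starts after SLOT1 ends, so SLOT1 has no further overlaps.
SLOT3 starts after SLOT2 ends, so SLOT2 has no further overlaps.
SLOT4 starts after SLOT3 ends, so SLOT3 has no further overlaps.
SLOT5 starts before SLOT4 ends → SLOT4 and SLOT5 overlap.
Overlapping pairs: SLOT1 & SLOT2, SLOT4 & SLOT5 — 2 in total.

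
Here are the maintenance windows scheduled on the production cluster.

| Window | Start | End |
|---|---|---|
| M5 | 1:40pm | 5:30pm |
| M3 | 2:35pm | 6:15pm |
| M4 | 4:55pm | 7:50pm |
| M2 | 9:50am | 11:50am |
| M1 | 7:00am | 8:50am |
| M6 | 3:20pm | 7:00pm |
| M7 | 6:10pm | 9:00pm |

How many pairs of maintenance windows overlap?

9

Sorted by start: M1, M2, M5, M3, M6, M4, M7.
M2 starts after M1 ends — done with M1.
M5 starts after M2 ends — done with M2.
M3 starts before M5 ends → M5 and M3 overlap.
M6 starts before M5 ends → M5 and M6 overlap.
M4 starts before M5 ends → M5 and M4 overlap.
M7 starts after M5 ends.
M6 starts before M3 ends → M3 and M6 overlap.
M4 starts before M3 ends → M3 and M4 overlap.
M7 starts before M3 ends → M3 and M7 overlap.
M4 starts before M6 ends → M6 and M4 overlap.
M7 starts before M6 ends → M6 and M7 overlap.
M7 starts before M4 ends → M4 and M7 overlap.
Overlapping pairs: M3 & M4, M3 & M5, M3 & M6, M3 & M7, M4 & M5, M4 & M6, M4 & M7, M5 & M6, M6 & M7 — 9 in total.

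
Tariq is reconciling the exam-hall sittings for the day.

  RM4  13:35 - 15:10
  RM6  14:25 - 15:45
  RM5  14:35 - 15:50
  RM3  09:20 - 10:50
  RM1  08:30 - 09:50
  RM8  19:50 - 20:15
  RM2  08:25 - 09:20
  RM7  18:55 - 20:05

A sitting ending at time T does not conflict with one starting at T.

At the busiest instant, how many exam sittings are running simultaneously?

3

Walk through starts and ends in time order (an end at T is processed before a start at T):
08:25 start RM2 → 1
08:30 start RM1 → 2
09:20 end RM2 → 1
09:20 start RM3 → 2
09:50 end RM1 → 1
10:50 end RM3 → 0
13:35 start RM4 → 1
14:25 start RM6 → 2
14:35 start RM5 → 3
15:10 end RM4 → 2
15:45 end RM6 → 1
15:50 end RM5 → 0
18:55 start RM7 → 1
19:50 start RM8 → 2
20:05 end RM7 → 1
20:15 end RM8 → 0
Peak is 3, at 14:35 (RM4, RM5, RM6).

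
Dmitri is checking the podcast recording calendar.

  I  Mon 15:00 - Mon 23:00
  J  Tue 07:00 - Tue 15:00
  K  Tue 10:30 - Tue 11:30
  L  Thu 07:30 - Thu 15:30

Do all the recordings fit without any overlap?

No

Sorted by start: I, J, K, L.
J starts after I ends — done with I.
K starts before J ends → J and K overlap.
That's a conflict, so the schedule is not conflict-free.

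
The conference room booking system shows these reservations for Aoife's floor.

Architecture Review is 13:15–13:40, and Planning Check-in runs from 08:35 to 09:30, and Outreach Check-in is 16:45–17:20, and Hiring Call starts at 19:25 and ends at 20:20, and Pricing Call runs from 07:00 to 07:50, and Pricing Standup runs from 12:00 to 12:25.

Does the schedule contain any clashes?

Sorted by start: Pricing Call, Planning Check-in, Pricing Standup, Architecture Review, Outreach Check-in, Hiring Call.
Planning Check-in starts after Pricing Call ends; Pricing Call is clear from here.
Pricing Standup starts after Planning Check-in ends; Planning Check-in is clear from here.
Architecture Review starts after Pricing Standup ends; Pricing Standup is clear from here.
Outreach Check-in starts after Architecture Review ends; Architecture Review is clear from here.
Hiring Call starts after Outreach Check-in ends.
Every pair is clear; the schedule has no overlaps.

No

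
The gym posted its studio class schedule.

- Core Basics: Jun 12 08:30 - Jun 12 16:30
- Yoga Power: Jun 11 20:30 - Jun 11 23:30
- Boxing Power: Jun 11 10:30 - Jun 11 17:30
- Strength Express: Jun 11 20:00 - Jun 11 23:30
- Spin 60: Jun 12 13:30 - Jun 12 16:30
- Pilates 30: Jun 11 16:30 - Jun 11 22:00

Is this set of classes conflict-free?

Sorted by start: Boxing Power, Pilates 30, Strength Express, Yoga Power, Core Basics, Spin 60.
Pilates 30 starts before Boxing Power ends → Boxing Power and Pilates 30 overlap.
That's a conflict, so the schedule is not conflict-free.

No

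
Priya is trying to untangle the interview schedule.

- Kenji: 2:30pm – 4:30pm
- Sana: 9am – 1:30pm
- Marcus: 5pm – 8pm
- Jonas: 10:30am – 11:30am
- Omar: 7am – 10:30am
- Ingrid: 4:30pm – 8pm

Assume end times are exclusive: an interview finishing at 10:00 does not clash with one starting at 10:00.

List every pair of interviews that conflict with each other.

Sorted by start: Omar, Sana, Jonas, Kenji, Ingrid, Marcus.
Sana starts before Omar ends → Omar and Sana overlap.
Jonas starts exactly when Omar ends (back-to-back, no overlap); Omar is clear from here.
Jonas starts before Sana ends → Sana and Jonas overlap.
Kenji starts after Sana ends; Sana is clear from here.
Kenji starts after Jonas ends; Jonas is clear from here.
Ingrid starts exactly when Kenji ends (back-to-back, no overlap); Kenji is clear from here.
Marcus starts before Ingrid ends → Ingrid and Marcus overlap.

Ingrid & Marcus, Jonas & Sana, Omar & Sana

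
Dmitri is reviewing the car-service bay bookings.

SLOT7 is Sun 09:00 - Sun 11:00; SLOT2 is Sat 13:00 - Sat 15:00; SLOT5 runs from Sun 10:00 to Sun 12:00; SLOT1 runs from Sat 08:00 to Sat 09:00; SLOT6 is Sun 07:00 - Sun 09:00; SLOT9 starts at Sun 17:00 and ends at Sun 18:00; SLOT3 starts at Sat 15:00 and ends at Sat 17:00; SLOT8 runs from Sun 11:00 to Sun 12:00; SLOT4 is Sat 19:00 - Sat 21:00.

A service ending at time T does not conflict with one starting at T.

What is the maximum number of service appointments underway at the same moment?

2

Sort all start/end points and keep a running count:
Sat 08:00 start SLOT1 → 1
Sat 09:00 end SLOT1 → 0
Sat 13:00 start SLOT2 → 1
Sat 15:00 end SLOT2 → 0
Sat 15:00 start SLOT3 → 1
Sat 17:00 end SLOT3 → 0
Sat 19:00 start SLOT4 → 1
Sat 21:00 end SLOT4 → 0
Sun 07:00 start SLOT6 → 1
Sun 09:00 end SLOT6 → 0
Sun 09:00 start SLOT7 → 1
Sun 10:00 start SLOT5 → 2
Sun 11:00 end SLOT7 → 1
Sun 11:00 start SLOT8 → 2
Sun 12:00 end SLOT5 → 1
Sun 12:00 end SLOT8 → 0
Sun 17:00 start SLOT9 → 1
Sun 18:00 end SLOT9 → 0
Peak is 2, at Sun 10:00 (SLOT5, SLOT7).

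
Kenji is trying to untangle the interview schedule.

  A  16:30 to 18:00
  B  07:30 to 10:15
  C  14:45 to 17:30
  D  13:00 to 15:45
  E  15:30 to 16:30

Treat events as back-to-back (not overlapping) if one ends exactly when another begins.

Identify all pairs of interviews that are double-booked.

Sorted by start: B, D, C, E, A.
D starts after B ends; B is clear from here.
C starts before D ends → D and C overlap.
E starts before D ends → D and E overlap.
A starts after D ends.
E starts before C ends → C and E overlap.
A starts before C ends → C and A overlap.
A starts exactly when E ends (back-to-back, no overlap).

A & C, C & D, C & E, D & E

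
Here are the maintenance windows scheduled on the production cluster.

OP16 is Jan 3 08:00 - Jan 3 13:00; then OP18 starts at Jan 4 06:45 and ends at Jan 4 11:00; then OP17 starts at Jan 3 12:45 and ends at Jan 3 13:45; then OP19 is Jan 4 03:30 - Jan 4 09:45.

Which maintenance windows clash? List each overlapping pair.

OP16 & OP17, OP18 & OP19

Sorted by start: OP16, OP17, OP19, OP18.
OP17 starts before OP16 ends → OP16 and OP17 overlap.
OP19 starts after OP16 ends; OP16 is clear from here.
OP19 starts after OP17 ends; OP17 is clear from here.
OP18 starts before OP19 ends → OP19 and OP18 overlap.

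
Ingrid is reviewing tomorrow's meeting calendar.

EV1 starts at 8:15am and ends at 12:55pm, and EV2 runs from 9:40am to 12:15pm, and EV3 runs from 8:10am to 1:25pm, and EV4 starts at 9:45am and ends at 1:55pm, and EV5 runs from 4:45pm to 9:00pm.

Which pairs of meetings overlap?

Sorted by start: EV3, EV1, EV2, EV4, EV5.
EV1 starts before EV3 ends → EV3 and EV1 overlap.
EV2 starts before EV3 ends → EV3 and EV2 overlap.
EV4 starts before EV3 ends → EV3 and EV4 overlap.
EV5 starts after EV3 ends.
EV2 starts before EV1 ends → EV1 and EV2 overlap.
EV4 starts before EV1 ends → EV1 and EV4 overlap.
EV5 starts after EV1 ends.
EV4 starts before EV2 ends → EV2 and EV4 overlap.
EV5 starts after EV2 ends.
EV5 starts after EV4 ends.

EV1 & EV2, EV1 & EV3, EV1 & EV4, EV2 & EV3, EV2 & EV4, EV3 & EV4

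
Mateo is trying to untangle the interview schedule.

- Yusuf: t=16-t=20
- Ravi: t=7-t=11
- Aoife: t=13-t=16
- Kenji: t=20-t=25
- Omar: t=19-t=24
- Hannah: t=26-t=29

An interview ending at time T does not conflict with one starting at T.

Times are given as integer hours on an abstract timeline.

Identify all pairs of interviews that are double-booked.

Sorted by start: Ravi, Aoife, Yusuf, Omar, Kenji, Hannah.
Aoife starts after Ravi ends; Ravi is clear from here.
Yusuf starts exactly when Aoife ends (back-to-back, no overlap); Aoife is clear from here.
Omar starts before Yusuf ends → Yusuf and Omar overlap.
Kenji starts exactly when Yusuf ends (back-to-back, no overlap); Yusuf is clear from here.
Kenji starts before Omar ends → Omar and Kenji overlap.
Hannah starts after Omar ends.
Hannah starts after Kenji ends.

Kenji & Omar, Omar & Yusuf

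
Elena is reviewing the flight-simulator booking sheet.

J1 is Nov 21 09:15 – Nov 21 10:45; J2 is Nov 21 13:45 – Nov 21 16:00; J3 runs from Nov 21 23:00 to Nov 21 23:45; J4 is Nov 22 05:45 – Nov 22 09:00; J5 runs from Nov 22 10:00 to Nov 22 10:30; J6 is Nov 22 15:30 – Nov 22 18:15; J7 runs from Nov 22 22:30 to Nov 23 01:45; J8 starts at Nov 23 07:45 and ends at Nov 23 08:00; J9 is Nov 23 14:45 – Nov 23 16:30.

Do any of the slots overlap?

Sorted by start: J1, J2, J3, J4, J5, J6, J7, J8, J9.
J2 starts after J1 ends; J1 is clear from here.
J3 starts after J2 ends; J2 is clear from here.
J4 starts after J3 ends; J3 is clear from here.
J5 starts after J4 ends; J4 is clear from here.
J6 starts after J5 ends; J5 is clear from here.
J7 starts after J6 ends; J6 is clear from here.
J8 starts after J7 ends; J7 is clear from here.
J9 starts after J8 ends.
Every pair is clear; the schedule has no overlaps.

No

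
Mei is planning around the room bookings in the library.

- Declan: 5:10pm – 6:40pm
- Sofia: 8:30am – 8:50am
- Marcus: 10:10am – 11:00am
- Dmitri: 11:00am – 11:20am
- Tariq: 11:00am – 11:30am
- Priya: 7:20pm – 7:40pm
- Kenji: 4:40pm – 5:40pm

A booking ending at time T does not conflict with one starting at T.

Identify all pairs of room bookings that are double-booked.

Sorted by start: Sofia, Marcus, Dmitri, Tariq, Kenji, Declan, Priya.
Marcus starts after Sofia ends — done with Sofia.
Dmitri starts exactly when Marcus ends (back-to-back, no overlap) — done with Marcus.
Tariq starts before Dmitri ends → Dmitri and Tariq overlap.
Kenji starts after Dmitri ends — done with Dmitri.
Kenji starts after Tariq ends — done with Tariq.
Declan starts before Kenji ends → Kenji and Declan overlap.
Priya starts after Kenji ends.
Priya starts after Declan ends.

Declan & Kenji, Dmitri & Tariq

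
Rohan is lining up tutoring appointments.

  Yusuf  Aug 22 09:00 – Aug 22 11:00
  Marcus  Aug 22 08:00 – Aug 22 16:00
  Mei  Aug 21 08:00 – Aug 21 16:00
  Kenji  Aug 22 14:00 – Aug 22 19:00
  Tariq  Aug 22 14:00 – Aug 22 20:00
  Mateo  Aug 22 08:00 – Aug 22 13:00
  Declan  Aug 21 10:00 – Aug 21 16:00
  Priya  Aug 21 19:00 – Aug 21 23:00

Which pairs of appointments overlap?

Declan & Mei, Kenji & Marcus, Kenji & Tariq, Marcus & Mateo, Marcus & Tariq, Marcus & Yusuf, Mateo & Yusuf

Sorted by start: Mei, Declan, Priya, Mateo, Marcus, Yusuf, Kenji, Tariq.
Declan starts before Mei ends → Mei and Declan overlap.
Priya starts after Mei ends, so nothing later overlaps Mei either.
Priya starts after Declan ends, so nothing later overlaps Declan either.
Mateo starts after Priya ends, so nothing later overlaps Priya either.
Marcus starts before Mateo ends → Mateo and Marcus overlap.
Yusuf starts before Mateo ends → Mateo and Yusuf overlap.
Kenji starts after Mateo ends, so nothing later overlaps Mateo either.
Yusuf starts before Marcus ends → Marcus and Yusuf overlap.
Kenji starts before Marcus ends → Marcus and Kenji overlap.
Tariq starts before Marcus ends → Marcus and Tariq overlap.
Kenji starts after Yusuf ends, so nothing later overlaps Yusuf either.
Tariq starts before Kenji ends → Kenji and Tariq overlap.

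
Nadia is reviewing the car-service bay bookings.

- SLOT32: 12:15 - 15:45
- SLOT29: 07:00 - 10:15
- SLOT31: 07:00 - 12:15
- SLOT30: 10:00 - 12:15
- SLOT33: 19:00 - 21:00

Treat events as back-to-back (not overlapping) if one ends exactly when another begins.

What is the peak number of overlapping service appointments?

3

Walk through starts and ends in time order (an end at T is processed before a start at T):
07:00 start SLOT29 → 1
07:00 start SLOT31 → 2
10:00 start SLOT30 → 3
10:15 end SLOT29 → 2
12:15 end SLOT30 → 1
12:15 end SLOT31 → 0
12:15 start SLOT32 → 1
15:45 end SLOT32 → 0
19:00 start SLOT33 → 1
21:00 end SLOT33 → 0
Peak is 3, at 10:00 (SLOT29, SLOT30, SLOT31).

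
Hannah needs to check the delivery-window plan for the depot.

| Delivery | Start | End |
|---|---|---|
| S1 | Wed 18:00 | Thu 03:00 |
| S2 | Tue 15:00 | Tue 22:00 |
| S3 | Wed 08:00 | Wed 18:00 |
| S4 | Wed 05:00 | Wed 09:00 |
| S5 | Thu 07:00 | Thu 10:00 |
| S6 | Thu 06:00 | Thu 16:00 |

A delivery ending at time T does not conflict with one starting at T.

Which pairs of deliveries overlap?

Sorted by start: S2, S4, S3, S1, S6, S5.
S4 starts after S2 ends, so S2 has no further overlaps.
S3 starts before S4 ends → S4 and S3 overlap.
S1 starts after S4 ends, so S4 has no further overlaps.
S1 starts exactly when S3 ends (back-to-back, no overlap), so S3 has no further overlaps.
S6 starts after S1 ends, so S1 has no further overlaps.
S5 starts before S6 ends → S6 and S5 overlap.

S3 & S4, S5 & S6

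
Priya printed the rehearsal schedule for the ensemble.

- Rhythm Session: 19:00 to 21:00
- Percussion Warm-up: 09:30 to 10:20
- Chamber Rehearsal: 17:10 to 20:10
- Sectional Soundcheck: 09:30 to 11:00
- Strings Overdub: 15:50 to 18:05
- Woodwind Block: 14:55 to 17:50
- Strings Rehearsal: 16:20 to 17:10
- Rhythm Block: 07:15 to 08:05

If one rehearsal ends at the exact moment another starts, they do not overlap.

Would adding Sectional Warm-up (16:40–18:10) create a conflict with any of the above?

Yes — it overlaps Chamber Rehearsal, Strings Overdub, Strings Rehearsal, Woodwind Block

Rhythm Block: ends 08:05 at or before Sectional Warm-up starts 16:40 → clear.
Sectional Soundcheck: ends 11:00 at or before Sectional Warm-up starts 16:40 → clear.
Percussion Warm-up: ends 10:20 at or before Sectional Warm-up starts 16:40 → clear.
Woodwind Block: starts 14:55 before Sectional Warm-up ends 18:10, and ends 17:50 after Sectional Warm-up starts 16:40 → overlap.
Strings Overdub: starts 15:50 before Sectional Warm-up ends 18:10, and ends 18:05 after Sectional Warm-up starts 16:40 → overlap.
Strings Rehearsal: starts 16:20 before Sectional Warm-up ends 18:10, and ends 17:10 after Sectional Warm-up starts 16:40 → overlap.
Chamber Rehearsal: starts 17:10 before Sectional Warm-up ends 18:10, and ends 20:10 after Sectional Warm-up starts 16:40 → overlap.
Rhythm Session: starts 19:00 at or after Sectional Warm-up ends 18:10 → clear.
Sectional Warm-up overlaps Chamber Rehearsal, Strings Rehearsal, Strings Overdub, Woodwind Block.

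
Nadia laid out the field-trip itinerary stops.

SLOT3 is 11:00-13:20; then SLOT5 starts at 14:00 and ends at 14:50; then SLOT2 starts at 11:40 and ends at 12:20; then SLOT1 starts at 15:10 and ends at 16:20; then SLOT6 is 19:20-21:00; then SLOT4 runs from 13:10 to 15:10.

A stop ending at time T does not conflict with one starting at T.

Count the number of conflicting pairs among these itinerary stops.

3

Sorted by start: SLOT3, SLOT2, SLOT4, SLOT5, SLOT1, SLOT6.
SLOT2 starts before SLOT3 ends → SLOT3 and SLOT2 overlap.
SLOT4 starts before SLOT3 ends → SLOT3 and SLOT4 overlap.
SLOT5 starts after SLOT3 ends — done with SLOT3.
SLOT4 starts after SLOT2 ends — done with SLOT2.
SLOT5 starts before SLOT4 ends → SLOT4 and SLOT5 overlap.
SLOT1 starts exactly when SLOT4 ends (back-to-back, no overlap) — done with SLOT4.
SLOT1 starts after SLOT5 ends — done with SLOT5.
SLOT6 starts after SLOT1 ends.
Overlapping pairs: SLOT2 & SLOT3, SLOT3 & SLOT4, SLOT4 & SLOT5 — 3 in total.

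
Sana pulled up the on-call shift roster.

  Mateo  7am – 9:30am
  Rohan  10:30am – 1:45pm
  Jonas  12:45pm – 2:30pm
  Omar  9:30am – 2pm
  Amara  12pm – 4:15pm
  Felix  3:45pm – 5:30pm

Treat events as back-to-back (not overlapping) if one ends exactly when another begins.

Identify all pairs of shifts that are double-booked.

Amara & Felix, Amara & Jonas, Amara & Omar, Amara & Rohan, Jonas & Omar, Jonas & Rohan, Omar & Rohan

Two intervals overlap when each starts before the other ends.
Sorted by start: Mateo, Omar, Rohan, Amara, Jonas, Felix.
Omar starts exactly when Mateo ends (back-to-back, no overlap), so Mateo has no further overlaps.
Rohan starts before Omar ends → Omar and Rohan overlap.
Amara starts before Omar ends → Omar and Amara overlap.
Jonas starts before Omar ends → Omar and Jonas overlap.
Felix starts after Omar ends.
Amara starts before Rohan ends → Rohan and Amara overlap.
Jonas starts before Rohan ends → Rohan and Jonas overlap.
Felix starts after Rohan ends.
Jonas starts before Amara ends → Amara and Jonas overlap.
Felix starts before Amara ends → Amara and Felix overlap.
Felix starts after Jonas ends.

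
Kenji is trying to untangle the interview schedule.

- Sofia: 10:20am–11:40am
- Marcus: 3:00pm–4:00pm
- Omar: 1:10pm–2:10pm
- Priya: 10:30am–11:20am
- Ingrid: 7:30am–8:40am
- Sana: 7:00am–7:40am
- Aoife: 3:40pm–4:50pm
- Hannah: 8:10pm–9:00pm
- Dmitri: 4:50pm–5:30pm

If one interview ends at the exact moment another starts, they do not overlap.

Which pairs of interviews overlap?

Aoife & Marcus, Ingrid & Sana, Priya & Sofia

Sorted by start: Sana, Ingrid, Sofia, Priya, Omar, Marcus, Aoife, Dmitri, Hannah.
Ingrid starts before Sana ends → Sana and Ingrid overlap.
Sofia starts after Sana ends — done with Sana.
Sofia starts after Ingrid ends — done with Ingrid.
Priya starts before Sofia ends → Sofia and Priya overlap.
Omar starts after Sofia ends — done with Sofia.
Omar starts after Priya ends — done with Priya.
Marcus starts after Omar ends — done with Omar.
Aoife starts before Marcus ends → Marcus and Aoife overlap.
Dmitri starts after Marcus ends — done with Marcus.
Dmitri starts exactly when Aoife ends (back-to-back, no overlap) — done with Aoife.
Hannah starts after Dmitri ends.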